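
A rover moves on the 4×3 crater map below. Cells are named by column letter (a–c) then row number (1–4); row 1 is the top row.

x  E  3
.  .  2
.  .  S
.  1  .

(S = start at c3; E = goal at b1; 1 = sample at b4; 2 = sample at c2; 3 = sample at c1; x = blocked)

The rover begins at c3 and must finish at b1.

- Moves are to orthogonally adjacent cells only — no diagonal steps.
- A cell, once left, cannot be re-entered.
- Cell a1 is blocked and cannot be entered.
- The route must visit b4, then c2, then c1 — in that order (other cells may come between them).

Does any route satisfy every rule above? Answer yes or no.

One route that works: c3 → c4 → b4 → b3 → b2 → c2 → c1 → b1.

yes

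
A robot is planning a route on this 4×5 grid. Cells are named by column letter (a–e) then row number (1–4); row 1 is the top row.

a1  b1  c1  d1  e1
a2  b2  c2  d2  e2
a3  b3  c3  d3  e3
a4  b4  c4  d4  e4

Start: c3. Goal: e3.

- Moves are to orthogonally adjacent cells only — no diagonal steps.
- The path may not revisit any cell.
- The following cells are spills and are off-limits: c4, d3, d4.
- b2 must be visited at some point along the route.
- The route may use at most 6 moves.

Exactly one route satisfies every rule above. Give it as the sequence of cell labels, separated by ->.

c3 -> b3 -> b2 -> c2 -> d2 -> e2 -> e3

Any route must reach b2 and still end at e3 within 6 moves, so the order of the required stops is forced.
Route from c3: left to b3, up to b2, 3× right (reaching e2), down to e3 — 6 moves in all.
Check: all required cells visited; 6 ≤ 6 moves.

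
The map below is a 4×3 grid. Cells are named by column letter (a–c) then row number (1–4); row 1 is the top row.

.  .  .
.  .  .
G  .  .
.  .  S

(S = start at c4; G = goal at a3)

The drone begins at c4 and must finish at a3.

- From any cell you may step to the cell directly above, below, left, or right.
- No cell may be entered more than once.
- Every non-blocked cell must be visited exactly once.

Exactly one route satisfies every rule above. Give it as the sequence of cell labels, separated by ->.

c4 -> c3 -> c2 -> c1 -> b1 -> a1 -> a2 -> b2 -> b3 -> b4 -> a4 -> a3

Need to visit all 12 open cells exactly once, starting at c4 and ending at a3.
Cell a4 has only two open neighbours (a3 and b4), so the path must pass straight through it: one of those is the cell it's entered from and the other is where it exits.
Route from c4: up 3 to c1, left 2 to a1, down 1 to a2, right 1 to b2, down 2 to b4, left 1 to a4, up 1 to a3 — 11 moves in all.
Check: all 12 open cells covered.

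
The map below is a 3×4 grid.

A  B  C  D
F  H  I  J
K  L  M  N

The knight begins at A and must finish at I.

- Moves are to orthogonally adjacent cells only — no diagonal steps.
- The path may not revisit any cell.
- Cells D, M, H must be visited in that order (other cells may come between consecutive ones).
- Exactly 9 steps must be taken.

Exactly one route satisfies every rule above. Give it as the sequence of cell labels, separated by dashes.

The waypoints must appear in the order D, M, H, with no cell reused.
Route from A: 3× right (reaching D), 2× down (reaching N), 2× left (reaching L), up to H, right to I — 9 moves in all.
Check: order respected (D at step 3, M at step 6, H at step 8); 9 moves as required.

A - B - C - D - J - N - M - L - H - I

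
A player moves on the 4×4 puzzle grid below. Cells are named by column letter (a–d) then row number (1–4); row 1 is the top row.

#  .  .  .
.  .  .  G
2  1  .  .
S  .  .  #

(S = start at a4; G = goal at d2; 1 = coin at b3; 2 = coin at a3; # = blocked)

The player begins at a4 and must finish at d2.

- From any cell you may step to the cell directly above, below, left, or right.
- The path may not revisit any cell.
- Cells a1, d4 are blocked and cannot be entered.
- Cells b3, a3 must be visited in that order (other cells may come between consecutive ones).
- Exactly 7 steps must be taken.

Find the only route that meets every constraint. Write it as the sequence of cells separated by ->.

The waypoints must appear in the order b3, a3, with no cell reused.
Route from a4: right to b4, up to b3, left to a3, up to a2, 3× right (reaching d2) — 7 moves in all.
Check: order respected (1 at step 2, 2 at step 3); 7 moves as required.

a4 -> b4 -> b3 -> a3 -> a2 -> b2 -> c2 -> d2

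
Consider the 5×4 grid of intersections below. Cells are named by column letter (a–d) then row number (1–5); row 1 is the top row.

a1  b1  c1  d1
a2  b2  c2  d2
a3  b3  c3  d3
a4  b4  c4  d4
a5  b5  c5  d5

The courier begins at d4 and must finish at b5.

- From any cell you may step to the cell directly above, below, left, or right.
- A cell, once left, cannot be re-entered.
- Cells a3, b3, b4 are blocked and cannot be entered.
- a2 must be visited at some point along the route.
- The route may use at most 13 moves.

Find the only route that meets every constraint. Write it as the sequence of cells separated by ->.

d4 -> d3 -> d2 -> d1 -> c1 -> b1 -> a1 -> a2 -> b2 -> c2 -> c3 -> c4 -> c5 -> b5

The budget equals the shortest possible length, so every move has to be on a shortest route through the required cells.
Route from d4: 3× up (reaching d1), 3× left (reaching a1), down to a2, 2× right (reaching c2), 3× down (reaching c5), left to b5 — 13 moves in all.
Check: all required cells visited; 13 ≤ 13 moves.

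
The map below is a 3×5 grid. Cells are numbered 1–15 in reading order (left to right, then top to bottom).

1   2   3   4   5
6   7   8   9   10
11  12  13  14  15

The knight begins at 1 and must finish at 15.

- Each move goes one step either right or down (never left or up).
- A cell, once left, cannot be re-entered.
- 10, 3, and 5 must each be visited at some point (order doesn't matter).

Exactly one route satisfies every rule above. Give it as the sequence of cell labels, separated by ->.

Moves only go right or down, so the column and row indices never decrease.
Route from 1: right 4 to 5, down 2 to 15 — 6 moves in all.
Check: all required cells visited.

1 -> 2 -> 3 -> 4 -> 5 -> 10 -> 15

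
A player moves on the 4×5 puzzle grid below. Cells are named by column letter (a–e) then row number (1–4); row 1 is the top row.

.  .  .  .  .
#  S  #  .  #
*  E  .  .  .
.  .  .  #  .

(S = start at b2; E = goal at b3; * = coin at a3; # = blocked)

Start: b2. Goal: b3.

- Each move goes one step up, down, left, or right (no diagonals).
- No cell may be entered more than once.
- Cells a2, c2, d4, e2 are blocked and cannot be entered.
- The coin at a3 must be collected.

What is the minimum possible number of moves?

11

Any route passes through a3 somewhere between b2 and b3. Summing Manhattan distances along the two legs (b2 → a3 → b3) gives a lower bound of 2 + 1 = 3 moves.
The shortest route satisfying every rule uses 11 moves: b2 → b1 → c1 → d1 → d2 → d3 → c3 → c4 → b4 → a4 → a3 → b3.
The bound of 3 isn't tight here; checking systematically, no route of length 3 through 10 satisfies every constraint (on a 4-connected grid the length of any start-to-goal walk has the same parity as the Manhattan bound, so only lengths 3, 5, 7, … need checking), so 11 is the minimum.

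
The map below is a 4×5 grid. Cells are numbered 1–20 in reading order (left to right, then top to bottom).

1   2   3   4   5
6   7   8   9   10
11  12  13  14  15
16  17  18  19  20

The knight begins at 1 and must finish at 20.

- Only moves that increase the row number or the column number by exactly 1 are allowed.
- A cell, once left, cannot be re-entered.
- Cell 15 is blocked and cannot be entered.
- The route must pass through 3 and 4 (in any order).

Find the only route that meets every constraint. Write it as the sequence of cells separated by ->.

1 -> 2 -> 3 -> 4 -> 9 -> 14 -> 19 -> 20

Moves only go right or down, so the column and row indices never decrease.
Route from 1: right 3 to 4, down 3 to 19, right 1 to 20 — 7 moves in all.
Check: all required cells visited.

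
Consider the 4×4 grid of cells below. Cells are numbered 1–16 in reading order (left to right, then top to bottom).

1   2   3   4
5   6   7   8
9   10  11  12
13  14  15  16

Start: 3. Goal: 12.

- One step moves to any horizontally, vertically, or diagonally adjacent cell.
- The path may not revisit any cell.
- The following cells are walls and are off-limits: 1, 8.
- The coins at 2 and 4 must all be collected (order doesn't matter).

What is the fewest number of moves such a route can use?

6

Any route passes through 2 and 4 in some order between 3 and 12. Summing Chebyshev distances along each leg and taking the cheapest ordering (3 → 2 → 4 → 12) gives a lower bound of 1 + 2 + 2 = 5 moves.
The shortest route satisfying every rule uses 6 moves: 3 → 4 → 7 → 2 → 6 → 11 → 12.
The bound of 5 isn't tight here; checking systematically, no route of length 5 through 5 satisfies every constraint, so 6 is the minimum.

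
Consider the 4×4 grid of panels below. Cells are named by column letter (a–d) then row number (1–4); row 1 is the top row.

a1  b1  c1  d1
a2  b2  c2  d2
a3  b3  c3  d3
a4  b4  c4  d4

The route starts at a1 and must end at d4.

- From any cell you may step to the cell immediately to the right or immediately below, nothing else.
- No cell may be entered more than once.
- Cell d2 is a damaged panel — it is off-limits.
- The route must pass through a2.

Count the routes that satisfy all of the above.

A right/down-only route from a1 to d4 makes exactly 3 down-moves and 3 right-moves in some order.
With no other constraints that would be C(6,3) = 20 routes.
Split at a2 and multiply the segment counts (each segment already excludes blocked cells): a1→a2: 1; a2→d4: 9; product = 9.
That gives 9 routes.

9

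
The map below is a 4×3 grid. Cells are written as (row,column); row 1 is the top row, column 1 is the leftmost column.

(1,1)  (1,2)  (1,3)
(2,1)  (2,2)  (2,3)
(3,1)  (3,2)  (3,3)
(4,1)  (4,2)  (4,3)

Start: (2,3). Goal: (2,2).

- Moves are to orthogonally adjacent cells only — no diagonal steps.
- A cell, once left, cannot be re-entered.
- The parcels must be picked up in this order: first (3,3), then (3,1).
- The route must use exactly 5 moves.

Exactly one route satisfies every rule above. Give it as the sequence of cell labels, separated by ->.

The waypoints must appear in the order (3,3), (3,1), with no cell reused.
Route from (2,3): down 1 to (3,3), left 2 to (3,1), up 1 to (2,1), right 1 to (2,2) — 5 moves in all.
Check: order respected ((3,3) at step 1, (3,1) at step 3); 5 moves as required.

(2,3) -> (3,3) -> (3,2) -> (3,1) -> (2,1) -> (2,2)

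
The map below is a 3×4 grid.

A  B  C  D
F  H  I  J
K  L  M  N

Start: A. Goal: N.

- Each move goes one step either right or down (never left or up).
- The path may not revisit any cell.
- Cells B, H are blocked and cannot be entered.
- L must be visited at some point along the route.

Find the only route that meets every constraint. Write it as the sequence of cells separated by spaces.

A F K L M N

Moves only go right or down, so the column and row indices never decrease.
Route from A: 2× down (reaching K), 3× right (reaching N) — 5 moves in all.
Check: all required cells visited.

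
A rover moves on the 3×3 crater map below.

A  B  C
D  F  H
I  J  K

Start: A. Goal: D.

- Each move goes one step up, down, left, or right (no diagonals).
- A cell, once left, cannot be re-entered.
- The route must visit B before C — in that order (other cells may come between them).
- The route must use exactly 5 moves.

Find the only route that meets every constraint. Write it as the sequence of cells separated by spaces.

The waypoints must appear in the order B, C, with no cell reused.
Route from A: 2× right (reaching C), down to H, 2× left (reaching D) — 5 moves in all.
Check: order respected (B at step 1, C at step 2); 5 moves as required.

A B C H F D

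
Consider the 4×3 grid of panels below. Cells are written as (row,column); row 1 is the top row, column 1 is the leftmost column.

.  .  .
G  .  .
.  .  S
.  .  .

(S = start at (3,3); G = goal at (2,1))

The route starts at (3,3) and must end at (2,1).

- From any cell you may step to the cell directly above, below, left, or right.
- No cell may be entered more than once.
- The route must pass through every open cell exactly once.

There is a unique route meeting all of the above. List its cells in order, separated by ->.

(3,3) -> (4,3) -> (4,2) -> (4,1) -> (3,1) -> (3,2) -> (2,2) -> (2,3) -> (1,3) -> (1,2) -> (1,1) -> (2,1)

Need to visit all 12 open cells exactly once, starting at (3,3) and ending at (2,1).
Cell (1,3) has only two open neighbours ((2,3) and (1,2)), so the path must pass straight through it: one of those is the cell it's entered from and the other is where it exits.
Route from (3,3): down 1 to (4,3), left 2 to (4,1), up 1 to (3,1), right 1 to (3,2), up 1 to (2,2), right 1 to (2,3), up 1 to (1,3), left 2 to (1,1), down 1 to (2,1) — 11 moves in all.
Check: all 12 open cells covered.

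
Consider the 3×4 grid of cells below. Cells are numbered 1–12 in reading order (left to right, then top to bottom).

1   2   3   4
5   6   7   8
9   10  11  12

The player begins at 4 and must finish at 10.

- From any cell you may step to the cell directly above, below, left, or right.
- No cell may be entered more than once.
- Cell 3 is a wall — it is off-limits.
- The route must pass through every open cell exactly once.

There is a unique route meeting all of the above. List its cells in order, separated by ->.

4 -> 8 -> 12 -> 11 -> 7 -> 6 -> 2 -> 1 -> 5 -> 9 -> 10

Need to visit all 11 open cells exactly once, starting at 4 and ending at 10.
Route from 4: down 2 to 12, left 1 to 11, up 1 to 7, left 1 to 6, up 1 to 2, left 1 to 1, down 2 to 9, right 1 to 10 — 10 moves in all.
Check: all 11 open cells covered.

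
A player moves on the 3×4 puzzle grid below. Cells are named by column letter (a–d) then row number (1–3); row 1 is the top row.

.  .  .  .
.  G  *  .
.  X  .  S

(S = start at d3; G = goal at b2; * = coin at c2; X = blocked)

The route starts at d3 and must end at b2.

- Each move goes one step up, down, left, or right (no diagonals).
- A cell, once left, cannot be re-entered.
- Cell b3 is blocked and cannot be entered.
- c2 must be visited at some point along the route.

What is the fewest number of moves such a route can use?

Any route passes through c2 somewhere between d3 and b2. Summing Manhattan distances along the two legs (d3 → c2 → b2) gives a lower bound of 2 + 1 = 3 moves.
A route of 3 moves achieves this: d3 → d2 → c2 → b2.
Since 3 matches the lower bound, it is optimal.

3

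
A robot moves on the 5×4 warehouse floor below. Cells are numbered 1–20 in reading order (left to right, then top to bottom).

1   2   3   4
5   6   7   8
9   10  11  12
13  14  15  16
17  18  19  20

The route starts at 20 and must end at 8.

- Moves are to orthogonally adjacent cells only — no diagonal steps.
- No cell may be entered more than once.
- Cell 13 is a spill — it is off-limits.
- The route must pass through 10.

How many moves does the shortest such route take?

Any route passes through 10 somewhere between 20 and 8. Summing Manhattan distances along the two legs (20 → 10 → 8) gives a lower bound of 4 + 3 = 7 moves.
A route of 7 moves achieves this: 20 → 16 → 12 → 11 → 10 → 6 → 7 → 8.
Since 7 matches the lower bound, it is optimal.

7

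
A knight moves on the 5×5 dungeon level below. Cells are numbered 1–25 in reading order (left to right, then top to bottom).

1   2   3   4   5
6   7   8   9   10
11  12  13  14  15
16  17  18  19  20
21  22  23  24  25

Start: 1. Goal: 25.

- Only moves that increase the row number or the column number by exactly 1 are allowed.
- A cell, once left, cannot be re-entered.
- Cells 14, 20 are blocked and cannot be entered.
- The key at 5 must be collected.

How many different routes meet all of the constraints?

0

A right/down-only route from 1 to 25 makes exactly 4 down-moves and 4 right-moves in some order.
With no other constraints that would be C(8,4) = 70 routes.
Split at 5 and multiply the segment counts (each segment already excludes blocked cells): 1→5: 1; 5→25: 0; product = 0.
No route satisfies every constraint, so the count is 0.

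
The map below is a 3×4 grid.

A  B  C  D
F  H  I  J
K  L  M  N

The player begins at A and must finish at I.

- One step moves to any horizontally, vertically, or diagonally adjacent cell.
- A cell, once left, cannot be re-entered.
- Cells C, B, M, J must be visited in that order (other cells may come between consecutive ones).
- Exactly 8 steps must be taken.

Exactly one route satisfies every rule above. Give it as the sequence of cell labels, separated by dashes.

A - H - C - B - F - L - M - J - I

The waypoints must appear in the order C, B, M, J, with no cell reused.
Route from A: down-right to H, up-right to C, left to B, down-left to F, down-right to L, right to M, up-right to J, left to I — 8 moves in all.
Check: order respected (C at step 2, B at step 3, M at step 6, J at step 7); 8 moves as required.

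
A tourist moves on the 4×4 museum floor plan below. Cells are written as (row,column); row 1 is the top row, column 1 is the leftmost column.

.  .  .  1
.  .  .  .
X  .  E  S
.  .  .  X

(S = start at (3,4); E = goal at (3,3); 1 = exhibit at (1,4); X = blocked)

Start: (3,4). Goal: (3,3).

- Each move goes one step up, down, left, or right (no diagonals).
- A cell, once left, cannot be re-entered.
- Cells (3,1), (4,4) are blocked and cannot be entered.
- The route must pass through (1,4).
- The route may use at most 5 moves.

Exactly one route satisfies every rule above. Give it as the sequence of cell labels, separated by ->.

(3,4) -> (2,4) -> (1,4) -> (1,3) -> (2,3) -> (3,3)

The budget equals the shortest possible length, so every move has to be on a shortest route through the required cells.
Route from (3,4): up 2 to (1,4), left 1 to (1,3), down 2 to (3,3) — 5 moves in all.
Check: all required cells visited; 5 ≤ 5 moves.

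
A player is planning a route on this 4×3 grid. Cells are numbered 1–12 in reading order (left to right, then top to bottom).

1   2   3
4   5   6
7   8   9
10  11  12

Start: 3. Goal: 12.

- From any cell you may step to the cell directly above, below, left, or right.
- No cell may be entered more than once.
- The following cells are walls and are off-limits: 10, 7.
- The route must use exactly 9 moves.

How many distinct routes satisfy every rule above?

1

Need simple routes of exactly 9 moves from 3 to 12 (Manhattan distance 3, so 3 moves are spent on a detour and 3 undoing it).
Enumerating: 3 2 1 4 5 6 9 8 11 12.
That gives 1 route.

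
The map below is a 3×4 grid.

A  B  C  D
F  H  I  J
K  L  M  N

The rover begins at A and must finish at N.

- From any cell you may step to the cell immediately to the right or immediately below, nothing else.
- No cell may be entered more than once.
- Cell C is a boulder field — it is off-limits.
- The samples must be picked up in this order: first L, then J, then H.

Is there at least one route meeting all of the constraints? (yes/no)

no

J lies above L, so going from L to J would need an upward move — but moves only go right/down, so L cannot be visited before J.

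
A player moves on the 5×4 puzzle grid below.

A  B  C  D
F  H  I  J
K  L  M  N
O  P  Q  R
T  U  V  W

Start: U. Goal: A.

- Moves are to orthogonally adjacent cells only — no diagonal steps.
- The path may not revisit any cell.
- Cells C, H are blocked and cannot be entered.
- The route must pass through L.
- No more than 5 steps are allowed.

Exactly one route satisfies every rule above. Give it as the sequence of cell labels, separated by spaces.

Any route must reach L and still end at A within 5 moves, so the order of the required stops is forced.
Route from U: up 2 to L, left 1 to K, up 2 to A — 5 moves in all.
Check: all required cells visited; 5 ≤ 5 moves.

U P L K F A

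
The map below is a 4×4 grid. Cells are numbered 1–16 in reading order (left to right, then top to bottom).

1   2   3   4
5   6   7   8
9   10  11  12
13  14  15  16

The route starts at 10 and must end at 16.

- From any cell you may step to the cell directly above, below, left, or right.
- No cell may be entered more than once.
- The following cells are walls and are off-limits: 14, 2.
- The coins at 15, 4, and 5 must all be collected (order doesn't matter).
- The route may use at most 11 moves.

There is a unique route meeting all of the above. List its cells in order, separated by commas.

10, 9, 5, 6, 7, 3, 4, 8, 12, 11, 15, 16

Any route must reach 15, 4, and 5 and still end at 16 within 11 moves, so the order of the required stops is forced.
Route from 10: left to 9, up to 5, 2× right (reaching 7), up to 3, right to 4, 2× down (reaching 12), left to 11, down to 15, right to 16 — 11 moves in all.
Check: all required cells visited; 11 ≤ 11 moves.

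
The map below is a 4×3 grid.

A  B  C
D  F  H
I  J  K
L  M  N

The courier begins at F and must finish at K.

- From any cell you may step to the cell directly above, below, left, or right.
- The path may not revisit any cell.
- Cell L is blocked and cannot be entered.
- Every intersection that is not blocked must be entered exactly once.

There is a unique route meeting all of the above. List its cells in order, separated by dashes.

F - H - C - B - A - D - I - J - M - N - K

Need to visit all 11 open cells exactly once, starting at F and ending at K.
Cell A has only two open neighbours (D and B), so the path must pass straight through it: one of those is the cell it's entered from and the other is where it exits.
Route from F: right 1 to H, up 1 to C, left 2 to A, down 2 to I, right 1 to J, down 1 to M, right 1 to N, up 1 to K — 10 moves in all.
Check: all 11 open cells covered.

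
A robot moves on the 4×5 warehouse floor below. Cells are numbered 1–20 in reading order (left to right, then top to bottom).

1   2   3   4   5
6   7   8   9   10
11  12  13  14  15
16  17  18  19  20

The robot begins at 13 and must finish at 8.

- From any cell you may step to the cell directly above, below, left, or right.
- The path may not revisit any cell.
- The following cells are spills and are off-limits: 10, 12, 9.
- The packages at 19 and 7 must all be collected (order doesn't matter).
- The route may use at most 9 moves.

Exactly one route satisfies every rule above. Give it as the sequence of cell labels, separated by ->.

13 -> 14 -> 19 -> 18 -> 17 -> 16 -> 11 -> 6 -> 7 -> 8

The 9-move cap with required stops at 19, 7 leaves no slack for detours.
Route from 13: right 1 to 14, down 1 to 19, left 3 to 16, up 2 to 6, right 2 to 8 — 9 moves in all.
Check: all required cells visited; 9 ≤ 9 moves.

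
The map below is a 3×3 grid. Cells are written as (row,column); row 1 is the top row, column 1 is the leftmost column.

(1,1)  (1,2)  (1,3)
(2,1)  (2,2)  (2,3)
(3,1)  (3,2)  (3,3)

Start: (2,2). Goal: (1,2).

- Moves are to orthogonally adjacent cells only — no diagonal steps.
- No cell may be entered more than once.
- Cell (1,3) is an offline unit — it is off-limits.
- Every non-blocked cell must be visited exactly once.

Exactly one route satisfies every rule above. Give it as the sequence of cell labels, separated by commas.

Need to visit all 8 open cells exactly once, starting at (2,2) and ending at (1,2).
Cell (2,3) has only two open neighbours ((3,3) and (2,2)), so the path must pass straight through it: one of those is the cell it's entered from and the other is where it exits.
Route from (2,2): right to (2,3), down to (3,3), 2× left (reaching (3,1)), 2× up (reaching (1,1)), right to (1,2) — 7 moves in all.
Check: all 8 open cells covered.

(2,2), (2,3), (3,3), (3,2), (3,1), (2,1), (1,1), (1,2)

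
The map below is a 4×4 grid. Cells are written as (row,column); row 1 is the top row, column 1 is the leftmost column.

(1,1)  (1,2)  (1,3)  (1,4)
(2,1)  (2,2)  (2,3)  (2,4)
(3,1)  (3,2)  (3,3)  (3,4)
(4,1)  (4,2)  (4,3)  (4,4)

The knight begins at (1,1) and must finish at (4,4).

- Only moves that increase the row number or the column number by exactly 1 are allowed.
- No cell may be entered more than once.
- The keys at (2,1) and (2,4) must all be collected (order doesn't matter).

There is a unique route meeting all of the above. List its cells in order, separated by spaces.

Moves only go right or down, so the column and row indices never decrease.
Route from (1,1): down to (2,1), 3× right (reaching (2,4)), 2× down (reaching (4,4)) — 6 moves in all.
Check: all required cells visited.

(1,1) (2,1) (2,2) (2,3) (2,4) (3,4) (4,4)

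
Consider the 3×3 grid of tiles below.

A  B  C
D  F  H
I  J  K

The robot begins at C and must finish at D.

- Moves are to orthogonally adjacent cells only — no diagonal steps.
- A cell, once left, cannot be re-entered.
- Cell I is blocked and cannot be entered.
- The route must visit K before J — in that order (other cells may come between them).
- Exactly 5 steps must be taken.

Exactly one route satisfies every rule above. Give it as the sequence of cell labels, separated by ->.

The waypoints must appear in the order K, J, with no cell reused.
Route from C: 2× down (reaching K), left to J, up to F, left to D — 5 moves in all.
Check: order respected (K at step 2, J at step 3); 5 moves as required.

C -> H -> K -> J -> F -> D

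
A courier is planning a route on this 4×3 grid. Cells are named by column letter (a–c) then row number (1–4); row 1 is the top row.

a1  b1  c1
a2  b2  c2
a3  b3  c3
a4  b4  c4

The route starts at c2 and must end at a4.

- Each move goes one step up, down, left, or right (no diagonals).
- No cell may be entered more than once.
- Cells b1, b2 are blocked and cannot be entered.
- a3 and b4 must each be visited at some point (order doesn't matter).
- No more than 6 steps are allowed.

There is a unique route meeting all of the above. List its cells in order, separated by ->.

c2 -> c3 -> c4 -> b4 -> b3 -> a3 -> a4

Any route must reach a3 and b4 and still end at a4 within 6 moves, so the order of the required stops is forced.
Route from c2: down 2 to c4, left 1 to b4, up 1 to b3, left 1 to a3, down 1 to a4 — 6 moves in all.
Check: all required cells visited; 6 ≤ 6 moves.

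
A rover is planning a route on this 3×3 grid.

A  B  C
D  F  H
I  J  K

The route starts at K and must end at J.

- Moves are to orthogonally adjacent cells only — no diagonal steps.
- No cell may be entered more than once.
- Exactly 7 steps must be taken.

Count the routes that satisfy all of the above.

4

Need simple routes of exactly 7 moves from K to J (Manhattan distance 1, so 3 moves are spent on a detour and 3 undoing it).
Enumerating: K H C B F D I J | K H C B A D I J | K H C B A D F J | K H F B A D I J.
That gives 4 routes.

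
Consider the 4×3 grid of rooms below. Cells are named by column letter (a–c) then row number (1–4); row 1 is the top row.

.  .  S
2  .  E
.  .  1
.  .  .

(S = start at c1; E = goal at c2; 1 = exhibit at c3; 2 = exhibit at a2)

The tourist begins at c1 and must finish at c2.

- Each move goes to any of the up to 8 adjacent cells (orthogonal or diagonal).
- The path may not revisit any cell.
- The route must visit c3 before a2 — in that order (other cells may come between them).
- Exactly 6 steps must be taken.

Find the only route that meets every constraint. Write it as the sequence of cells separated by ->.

c1 -> b2 -> c3 -> b3 -> a2 -> b1 -> c2

The waypoints must appear in the order c3, a2, with no cell reused.
Route from c1: down-left 1 to b2, down-right 1 to c3, left 1 to b3, up-left 1 to a2, up-right 1 to b1, down-right 1 to c2 — 6 moves in all.
Check: order respected (1 at step 2, 2 at step 4); 6 moves as required.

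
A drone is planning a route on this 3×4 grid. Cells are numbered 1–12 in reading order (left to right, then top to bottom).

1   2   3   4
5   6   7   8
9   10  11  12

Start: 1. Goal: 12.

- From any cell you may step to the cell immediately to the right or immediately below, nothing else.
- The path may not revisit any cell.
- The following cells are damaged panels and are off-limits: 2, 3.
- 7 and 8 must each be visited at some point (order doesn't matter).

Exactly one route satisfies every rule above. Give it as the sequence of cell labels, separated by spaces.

Moves only go right or down, so the column and row indices never decrease.
Route from 1: down to 5, 3× right (reaching 8), down to 12 — 5 moves in all.
Check: all required cells visited.

1 5 6 7 8 12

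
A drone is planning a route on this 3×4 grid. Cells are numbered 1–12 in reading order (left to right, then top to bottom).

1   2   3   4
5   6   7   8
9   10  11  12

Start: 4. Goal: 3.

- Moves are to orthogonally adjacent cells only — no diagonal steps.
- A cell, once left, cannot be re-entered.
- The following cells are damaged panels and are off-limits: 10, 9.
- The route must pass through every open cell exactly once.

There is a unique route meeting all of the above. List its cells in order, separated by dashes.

4 - 8 - 12 - 11 - 7 - 6 - 5 - 1 - 2 - 3

Need to visit all 10 open cells exactly once, starting at 4 and ending at 3.
Cell 5 has only two open neighbours (1 and 6), so the path must pass straight through it: one of those is the cell it's entered from and the other is where it exits.
Route from 4: 2× down (reaching 12), left to 11, up to 7, 2× left (reaching 5), up to 1, 2× right (reaching 3) — 9 moves in all.
Check: all 10 open cells covered.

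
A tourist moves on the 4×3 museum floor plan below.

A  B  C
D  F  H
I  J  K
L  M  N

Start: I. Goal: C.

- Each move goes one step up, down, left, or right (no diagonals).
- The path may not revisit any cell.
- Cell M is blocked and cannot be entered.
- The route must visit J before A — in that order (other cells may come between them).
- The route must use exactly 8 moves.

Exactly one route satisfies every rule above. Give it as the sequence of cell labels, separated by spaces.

The waypoints must appear in the order J, A, with no cell reused.
Route from I: right 2 to K, up 1 to H, left 2 to D, up 1 to A, right 2 to C — 8 moves in all.
Check: order respected (J at step 1, A at step 6); 8 moves as required.

I J K H F D A B C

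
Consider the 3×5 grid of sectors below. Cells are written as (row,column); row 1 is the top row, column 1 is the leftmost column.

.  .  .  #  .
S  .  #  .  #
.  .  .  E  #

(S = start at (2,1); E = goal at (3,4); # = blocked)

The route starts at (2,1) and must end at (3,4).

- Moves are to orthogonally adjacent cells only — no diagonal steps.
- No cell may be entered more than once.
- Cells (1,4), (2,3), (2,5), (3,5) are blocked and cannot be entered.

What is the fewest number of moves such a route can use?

The Manhattan distance from (2,1) to (3,4) is |2−3| + |1−4| = 4, so at least 4 moves are needed.
A route of 4 moves achieves this: (2,1) → (3,1) → (3,2) → (3,3) → (3,4).
Since 4 matches the lower bound, it is optimal.

4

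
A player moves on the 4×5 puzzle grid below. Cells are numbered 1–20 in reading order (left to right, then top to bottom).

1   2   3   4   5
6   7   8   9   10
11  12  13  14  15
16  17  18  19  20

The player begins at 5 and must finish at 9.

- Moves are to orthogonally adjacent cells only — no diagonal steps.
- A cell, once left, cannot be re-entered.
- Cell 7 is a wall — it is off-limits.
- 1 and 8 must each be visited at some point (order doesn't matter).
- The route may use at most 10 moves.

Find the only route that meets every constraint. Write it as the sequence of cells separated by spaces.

5 4 3 2 1 6 11 12 13 8 9

The 10-move cap with required stops at 1, 8 leaves no slack for detours.
Route from 5: left 4 to 1, down 2 to 11, right 2 to 13, up 1 to 8, right 1 to 9 — 10 moves in all.
Check: all required cells visited; 10 ≤ 10 moves.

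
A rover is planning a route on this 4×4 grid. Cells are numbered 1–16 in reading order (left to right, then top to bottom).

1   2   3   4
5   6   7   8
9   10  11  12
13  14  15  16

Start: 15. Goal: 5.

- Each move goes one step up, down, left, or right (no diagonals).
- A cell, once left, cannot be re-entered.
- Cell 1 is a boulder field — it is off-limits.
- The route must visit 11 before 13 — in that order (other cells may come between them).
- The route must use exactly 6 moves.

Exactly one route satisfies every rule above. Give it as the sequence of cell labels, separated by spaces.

The waypoints must appear in the order 11, 13, with no cell reused.
Route from 15: up 1 to 11, left 1 to 10, down 1 to 14, left 1 to 13, up 2 to 5 — 6 moves in all.
Check: order respected (11 at step 1, 13 at step 4); 6 moves as required.

15 11 10 14 13 9 5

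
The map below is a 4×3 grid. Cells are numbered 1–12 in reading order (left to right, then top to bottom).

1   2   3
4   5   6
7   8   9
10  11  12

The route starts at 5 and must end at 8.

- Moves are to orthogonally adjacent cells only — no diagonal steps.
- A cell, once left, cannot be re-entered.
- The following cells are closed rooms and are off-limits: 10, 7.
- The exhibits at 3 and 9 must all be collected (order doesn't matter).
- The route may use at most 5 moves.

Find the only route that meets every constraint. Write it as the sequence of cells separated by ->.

5 -> 2 -> 3 -> 6 -> 9 -> 8

The budget equals the shortest possible length, so every move has to be on a shortest route through the required cells.
Route from 5: up 1 to 2, right 1 to 3, down 2 to 9, left 1 to 8 — 5 moves in all.
Check: all required cells visited; 5 ≤ 5 moves.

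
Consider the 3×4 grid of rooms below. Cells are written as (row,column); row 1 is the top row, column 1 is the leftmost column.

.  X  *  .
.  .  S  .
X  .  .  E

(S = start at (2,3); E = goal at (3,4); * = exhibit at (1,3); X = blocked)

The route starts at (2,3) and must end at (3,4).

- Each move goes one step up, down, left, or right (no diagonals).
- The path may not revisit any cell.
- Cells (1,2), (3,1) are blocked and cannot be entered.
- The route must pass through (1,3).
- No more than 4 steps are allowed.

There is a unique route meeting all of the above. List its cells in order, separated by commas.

The budget equals the shortest possible length, so every move has to be on a shortest route through the required cells.
Route from (2,3): up to (1,3), right to (1,4), 2× down (reaching (3,4)) — 4 moves in all.
Check: all required cells visited; 4 ≤ 4 moves.

(2,3), (1,3), (1,4), (2,4), (3,4)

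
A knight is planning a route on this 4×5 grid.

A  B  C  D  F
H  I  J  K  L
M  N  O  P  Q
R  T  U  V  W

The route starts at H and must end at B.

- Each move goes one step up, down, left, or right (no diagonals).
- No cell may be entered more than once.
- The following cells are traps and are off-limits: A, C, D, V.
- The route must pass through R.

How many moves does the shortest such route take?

6

Any route passes through R somewhere between H and B. Summing Manhattan distances along the two legs (H → R → B) gives a lower bound of 2 + 4 = 6 moves.
A route of 6 moves achieves this: H → M → R → T → N → I → B.
Since 6 matches the lower bound, it is optimal.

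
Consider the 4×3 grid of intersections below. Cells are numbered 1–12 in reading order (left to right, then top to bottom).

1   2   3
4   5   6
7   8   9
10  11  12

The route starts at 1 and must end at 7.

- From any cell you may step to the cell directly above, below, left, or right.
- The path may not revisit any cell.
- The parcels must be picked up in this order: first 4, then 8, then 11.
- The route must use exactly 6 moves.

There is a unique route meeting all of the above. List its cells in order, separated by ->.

The waypoints must appear in the order 4, 8, 11, with no cell reused.
Route from 1: down to 4, right to 5, 2× down (reaching 11), left to 10, up to 7 — 6 moves in all.
Check: order respected (4 at step 1, 8 at step 3, 11 at step 4); 6 moves as required.

1 -> 4 -> 5 -> 8 -> 11 -> 10 -> 7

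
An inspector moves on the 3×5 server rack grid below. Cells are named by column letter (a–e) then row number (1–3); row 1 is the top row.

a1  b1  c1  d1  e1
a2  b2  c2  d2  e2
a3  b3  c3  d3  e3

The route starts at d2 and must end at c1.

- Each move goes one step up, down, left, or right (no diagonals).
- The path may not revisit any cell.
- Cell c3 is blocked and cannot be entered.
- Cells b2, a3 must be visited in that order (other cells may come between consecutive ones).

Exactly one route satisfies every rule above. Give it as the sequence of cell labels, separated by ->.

The waypoints must appear in the order b2, a3, with no cell reused.
Route from d2: 2× left (reaching b2), down to b3, left to a3, 2× up (reaching a1), 2× right (reaching c1) — 8 moves in all.
Check: order respected (b2 at step 2, a3 at step 4).

d2 -> c2 -> b2 -> b3 -> a3 -> a2 -> a1 -> b1 -> c1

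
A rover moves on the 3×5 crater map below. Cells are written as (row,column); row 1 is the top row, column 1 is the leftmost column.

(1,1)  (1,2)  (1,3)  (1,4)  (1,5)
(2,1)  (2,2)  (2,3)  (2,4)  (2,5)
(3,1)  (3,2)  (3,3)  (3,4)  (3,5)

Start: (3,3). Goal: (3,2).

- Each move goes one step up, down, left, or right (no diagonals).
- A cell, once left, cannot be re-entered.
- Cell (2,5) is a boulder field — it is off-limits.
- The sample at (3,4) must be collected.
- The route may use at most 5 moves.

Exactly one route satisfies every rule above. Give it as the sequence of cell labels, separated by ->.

(3,3) -> (3,4) -> (2,4) -> (2,3) -> (2,2) -> (3,2)

Any route must reach (3,4) and still end at (3,2) within 5 moves, so the order of the required stops is forced.
Route from (3,3): right 1 to (3,4), up 1 to (2,4), left 2 to (2,2), down 1 to (3,2) — 5 moves in all.
Check: all required cells visited; 5 ≤ 5 moves.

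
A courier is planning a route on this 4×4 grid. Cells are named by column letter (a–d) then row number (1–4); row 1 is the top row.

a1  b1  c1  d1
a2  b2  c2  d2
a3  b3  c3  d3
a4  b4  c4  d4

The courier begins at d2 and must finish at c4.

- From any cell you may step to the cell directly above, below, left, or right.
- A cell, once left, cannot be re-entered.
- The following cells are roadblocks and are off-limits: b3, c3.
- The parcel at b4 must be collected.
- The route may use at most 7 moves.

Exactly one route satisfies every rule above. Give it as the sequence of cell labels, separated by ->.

The 7-move cap with required stops at b4 leaves no slack for detours.
Route from d2: left 3 to a2, down 2 to a4, right 2 to c4 — 7 moves in all.
Check: all required cells visited; 7 ≤ 7 moves.

d2 -> c2 -> b2 -> a2 -> a3 -> a4 -> b4 -> c4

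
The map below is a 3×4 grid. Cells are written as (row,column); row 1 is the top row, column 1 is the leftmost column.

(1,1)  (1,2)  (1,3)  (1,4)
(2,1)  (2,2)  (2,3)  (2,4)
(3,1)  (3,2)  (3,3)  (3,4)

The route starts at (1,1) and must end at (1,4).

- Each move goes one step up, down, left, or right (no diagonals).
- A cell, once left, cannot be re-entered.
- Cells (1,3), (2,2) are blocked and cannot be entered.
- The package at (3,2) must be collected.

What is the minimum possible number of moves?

7

Any route passes through (3,2) somewhere between (1,1) and (1,4). Summing Manhattan distances along the two legs ((1,1) → (3,2) → (1,4)) gives a lower bound of 3 + 4 = 7 moves.
A route of 7 moves achieves this: (1,1) → (2,1) → (3,1) → (3,2) → (3,3) → (2,3) → (2,4) → (1,4).
Since 7 matches the lower bound, it is optimal.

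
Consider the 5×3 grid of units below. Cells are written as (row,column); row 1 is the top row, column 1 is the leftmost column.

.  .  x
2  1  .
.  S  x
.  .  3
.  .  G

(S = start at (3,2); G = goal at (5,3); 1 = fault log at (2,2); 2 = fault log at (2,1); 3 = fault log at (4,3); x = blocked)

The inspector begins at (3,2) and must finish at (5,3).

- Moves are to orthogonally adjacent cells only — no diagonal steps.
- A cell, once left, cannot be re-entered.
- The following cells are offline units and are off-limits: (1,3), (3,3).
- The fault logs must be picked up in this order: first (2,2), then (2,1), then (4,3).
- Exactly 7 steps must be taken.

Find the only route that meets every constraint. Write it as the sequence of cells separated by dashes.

The waypoints must appear in the order (2,2), (2,1), (4,3), with no cell reused.
Route from (3,2): up to (2,2), left to (2,1), 2× down (reaching (4,1)), 2× right (reaching (4,3)), down to (5,3) — 7 moves in all.
Check: order respected (1 at step 1, 2 at step 2, 3 at step 6); 7 moves as required.

(3,2) - (2,2) - (2,1) - (3,1) - (4,1) - (4,2) - (4,3) - (5,3)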